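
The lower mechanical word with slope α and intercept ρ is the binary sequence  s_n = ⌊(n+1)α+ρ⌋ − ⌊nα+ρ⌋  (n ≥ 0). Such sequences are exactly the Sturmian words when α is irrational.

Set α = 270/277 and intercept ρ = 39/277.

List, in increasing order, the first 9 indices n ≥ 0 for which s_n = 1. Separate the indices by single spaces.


n=0: ⌊309/277⌋−⌊39/277⌋ = 1−0 = 1  ← one
n=1: ⌊579/277⌋−⌊309/277⌋ = 2−1 = 1  ← one
n=2: ⌊849/277⌋−⌊579/277⌋ = 3−2 = 1  ← one
n=3: ⌊1119/277⌋−⌊849/277⌋ = 4−3 = 1  ← one
n=4: ⌊1389/277⌋−⌊1119/277⌋ = 5−4 = 1  ← one
n=5: ⌊1659/277⌋−⌊1389/277⌋ = 5−5 = 0
n=6: ⌊1929/277⌋−⌊1659/277⌋ = 6−5 = 1  ← one
n=7: ⌊2199/277⌋−⌊1929/277⌋ = 7−6 = 1  ← one
n=8: ⌊2469/277⌋−⌊2199/277⌋ = 8−7 = 1  ← one
n=9: ⌊2739/277⌋−⌊2469/277⌋ = 9−8 = 1  ← one
positions of the first 9 ones: 0 1 2 3 4 6 7 8 9

0 1 2 3 4 6 7 8 9


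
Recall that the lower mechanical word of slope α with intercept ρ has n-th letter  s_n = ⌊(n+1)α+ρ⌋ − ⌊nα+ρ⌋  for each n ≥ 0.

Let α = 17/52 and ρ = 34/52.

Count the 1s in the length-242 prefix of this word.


#1s = Σ_{n=0}^{241} s_n = Σ_{n=0}^{241} (⌊(n+1)α+ρ⌋ − ⌊nα+ρ⌋)
the sum telescopes: every ⌊nα+ρ⌋ with 0 < n < 242 appears once with + and once with −, leaving ⌊242α+ρ⌋ − ⌊0·α+ρ⌋
242α + ρ = (242·17 + 34) / 52 = 4148/52
ρ = 34/52
⌊4148/52⌋ = 79,  ⌊34/52⌋ = 0
#1s = 79 − 0 = 79

79


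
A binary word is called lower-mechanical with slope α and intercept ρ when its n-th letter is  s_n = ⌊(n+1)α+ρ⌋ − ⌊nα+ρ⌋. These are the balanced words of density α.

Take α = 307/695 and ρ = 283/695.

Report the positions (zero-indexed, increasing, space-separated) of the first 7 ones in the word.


1 3 5 8 10 12 14

n=0: ⌊590/695⌋−⌊283/695⌋ = 0−0 = 0
n=1: ⌊897/695⌋−⌊590/695⌋ = 1−0 = 1  ← one
n=2: ⌊1204/695⌋−⌊897/695⌋ = 1−1 = 0
n=3: ⌊1511/695⌋−⌊1204/695⌋ = 2−1 = 1  ← one
n=4: ⌊1818/695⌋−⌊1511/695⌋ = 2−2 = 0
n=5: ⌊2125/695⌋−⌊1818/695⌋ = 3−2 = 1  ← one
n=6: ⌊2432/695⌋−⌊2125/695⌋ = 3−3 = 0
n=7: ⌊2739/695⌋−⌊2432/695⌋ = 3−3 = 0
n=8: ⌊3046/695⌋−⌊2739/695⌋ = 4−3 = 1  ← one
n=9: ⌊3353/695⌋−⌊3046/695⌋ = 4−4 = 0
n=10: ⌊3660/695⌋−⌊3353/695⌋ = 5−4 = 1  ← one
n=11: ⌊3967/695⌋−⌊3660/695⌋ = 5−5 = 0
n=12: ⌊4274/695⌋−⌊3967/695⌋ = 6−5 = 1  ← one
n=13: ⌊4581/695⌋−⌊4274/695⌋ = 6−6 = 0
n=14: ⌊4888/695⌋−⌊4581/695⌋ = 7−6 = 1  ← one
positions of the first 7 ones: 1 3 5 8 10 12 14


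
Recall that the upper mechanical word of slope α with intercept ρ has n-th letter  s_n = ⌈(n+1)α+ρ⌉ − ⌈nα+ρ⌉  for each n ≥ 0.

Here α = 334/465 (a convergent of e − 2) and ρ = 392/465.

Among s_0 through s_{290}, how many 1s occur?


#1s = Σ_{n=0}^{290} s_n = Σ_{n=0}^{290} (⌈(n+1)α+ρ⌉ − ⌈nα+ρ⌉)
the sum telescopes: every ⌈nα+ρ⌉ with 0 < n < 291 appears once with + and once with −, leaving ⌈291α+ρ⌉ − ⌈0·α+ρ⌉
291α + ρ = (291·334 + 392) / 465 = 97586/465
ρ = 392/465
⌈97586/465⌉ = 210,  ⌈392/465⌉ = 1
#1s = 210 − 1 = 209

209


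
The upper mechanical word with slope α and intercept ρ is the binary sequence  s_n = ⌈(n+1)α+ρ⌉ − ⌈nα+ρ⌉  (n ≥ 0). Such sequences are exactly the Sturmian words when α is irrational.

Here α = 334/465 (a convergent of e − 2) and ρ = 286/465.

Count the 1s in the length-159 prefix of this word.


114

#1s = Σ_{n=0}^{158} s_n = Σ_{n=0}^{158} (⌈(n+1)α+ρ⌉ − ⌈nα+ρ⌉)
the sum telescopes: every ⌈nα+ρ⌉ with 0 < n < 159 appears once with + and once with −, leaving ⌈159α+ρ⌉ − ⌈0·α+ρ⌉
159α + ρ = (159·334 + 286) / 465 = 53392/465
ρ = 286/465
⌈53392/465⌉ = 115,  ⌈286/465⌉ = 1
#1s = 115 − 1 = 114


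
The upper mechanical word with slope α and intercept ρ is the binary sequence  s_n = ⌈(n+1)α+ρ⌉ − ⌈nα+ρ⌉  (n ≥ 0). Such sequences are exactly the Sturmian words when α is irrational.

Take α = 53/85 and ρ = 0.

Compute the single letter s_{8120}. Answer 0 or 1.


0

(n+1)α + ρ = (8121·53) / 85 = 430413/85
nα + ρ     = (8120·53) / 85 = 430360/85
⌈430413/85⌉ = 5064,  ⌈430360/85⌉ = 5064
s_{8120} = 5064 − 5064 = 0


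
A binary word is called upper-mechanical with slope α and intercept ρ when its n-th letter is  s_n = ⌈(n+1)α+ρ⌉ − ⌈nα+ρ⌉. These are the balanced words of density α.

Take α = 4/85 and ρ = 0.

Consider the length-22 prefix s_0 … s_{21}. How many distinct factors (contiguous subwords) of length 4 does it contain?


t_n = ⌈(n·4)/85⌉ for n = 0 … 22:
  n=0…9: ⌈0/85⌉=0 ⌈4/85⌉=1 ⌈8/85⌉=1 ⌈12/85⌉=1 ⌈16/85⌉=1 ⌈20/85⌉=1 ⌈24/85⌉=1 ⌈28/85⌉=1 ⌈32/85⌉=1 ⌈36/85⌉=1
  n=10…19: ⌈40/85⌉=1 ⌈44/85⌉=1 ⌈48/85⌉=1 ⌈52/85⌉=1 ⌈56/85⌉=1 ⌈60/85⌉=1 ⌈64/85⌉=1 ⌈68/85⌉=1 ⌈72/85⌉=1 ⌈76/85⌉=1
  n=20…22: ⌈80/85⌉=1 ⌈84/85⌉=1 ⌈88/85⌉=2
s_n = t_(n+1) − t_n for n = 0 … 21 gives
prefix = 1000000000000000000001
slide a length-4 window over [0..3] … [18..21] (19 windows); first occurrence of each distinct factor:
  [  0..  3] 1000
  [  1..  4] 0000
  [ 18.. 21] 0001
  (the other 16 windows repeat one of these)
distinct factors: {0000, 0001, 1000}
count = 3  (Sturmian bound for length 4 is 5)

3


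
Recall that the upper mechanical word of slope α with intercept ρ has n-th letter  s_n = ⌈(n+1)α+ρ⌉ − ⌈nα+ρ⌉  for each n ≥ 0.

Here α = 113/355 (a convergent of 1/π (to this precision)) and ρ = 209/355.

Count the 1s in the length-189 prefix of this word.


60

#1s = Σ_{n=0}^{188} s_n = Σ_{n=0}^{188} (⌈(n+1)α+ρ⌉ − ⌈nα+ρ⌉)
the sum telescopes: every ⌈nα+ρ⌉ with 0 < n < 189 appears once with + and once with −, leaving ⌈189α+ρ⌉ − ⌈0·α+ρ⌉
189α + ρ = (189·113 + 209) / 355 = 21566/355
ρ = 209/355
⌈21566/355⌉ = 61,  ⌈209/355⌉ = 1
#1s = 61 − 1 = 60


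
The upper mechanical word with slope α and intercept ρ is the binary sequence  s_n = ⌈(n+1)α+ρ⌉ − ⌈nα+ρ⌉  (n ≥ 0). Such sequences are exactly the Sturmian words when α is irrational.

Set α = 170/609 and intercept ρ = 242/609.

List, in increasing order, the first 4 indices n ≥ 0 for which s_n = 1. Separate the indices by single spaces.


2 5 9 12

n=0: ⌈412/609⌉−⌈242/609⌉ = 1−1 = 0
n=1: ⌈582/609⌉−⌈412/609⌉ = 1−1 = 0
n=2: ⌈752/609⌉−⌈582/609⌉ = 2−1 = 1  ← one
n=3: ⌈922/609⌉−⌈752/609⌉ = 2−2 = 0
n=4: ⌈1092/609⌉−⌈922/609⌉ = 2−2 = 0
n=5: ⌈1262/609⌉−⌈1092/609⌉ = 3−2 = 1  ← one
n=6: ⌈1432/609⌉−⌈1262/609⌉ = 3−3 = 0
n=7: ⌈1602/609⌉−⌈1432/609⌉ = 3−3 = 0
n=8: ⌈1772/609⌉−⌈1602/609⌉ = 3−3 = 0
n=9: ⌈1942/609⌉−⌈1772/609⌉ = 4−3 = 1  ← one
n=10: ⌈2112/609⌉−⌈1942/609⌉ = 4−4 = 0
n=11: ⌈2282/609⌉−⌈2112/609⌉ = 4−4 = 0
n=12: ⌈2452/609⌉−⌈2282/609⌉ = 5−4 = 1  ← one
positions of the first 4 ones: 2 5 9 12


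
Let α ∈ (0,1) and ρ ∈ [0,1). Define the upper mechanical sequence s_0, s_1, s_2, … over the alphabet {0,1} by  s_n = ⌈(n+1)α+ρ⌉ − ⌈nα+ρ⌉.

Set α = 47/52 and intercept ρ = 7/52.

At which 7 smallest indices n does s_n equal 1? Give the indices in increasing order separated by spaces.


0 2 3 4 5 6 7

n=0: ⌈54/52⌉−⌈7/52⌉ = 2−1 = 1  ← one
n=1: ⌈101/52⌉−⌈54/52⌉ = 2−2 = 0
n=2: ⌈148/52⌉−⌈101/52⌉ = 3−2 = 1  ← one
n=3: ⌈195/52⌉−⌈148/52⌉ = 4−3 = 1  ← one
n=4: ⌈242/52⌉−⌈195/52⌉ = 5−4 = 1  ← one
n=5: ⌈289/52⌉−⌈242/52⌉ = 6−5 = 1  ← one
n=6: ⌈336/52⌉−⌈289/52⌉ = 7−6 = 1  ← one
n=7: ⌈383/52⌉−⌈336/52⌉ = 8−7 = 1  ← one
positions of the first 7 ones: 0 2 3 4 5 6 7


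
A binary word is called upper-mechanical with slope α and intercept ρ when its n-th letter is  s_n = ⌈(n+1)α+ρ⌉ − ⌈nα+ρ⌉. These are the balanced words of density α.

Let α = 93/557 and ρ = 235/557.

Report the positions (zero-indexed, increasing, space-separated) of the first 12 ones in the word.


n=0: ⌈328/557⌉−⌈235/557⌉ = 1−1 = 0
n=1: ⌈421/557⌉−⌈328/557⌉ = 1−1 = 0
  …
n=3: ⌈607/557⌉−⌈514/557⌉ = 2−1 = 1  ← one
n=4: ⌈700/557⌉−⌈607/557⌉ = 2−2 = 0
n=5: ⌈793/557⌉−⌈700/557⌉ = 2−2 = 0
  …
n=9: ⌈1165/557⌉−⌈1072/557⌉ = 3−2 = 1  ← one
n=10: ⌈1258/557⌉−⌈1165/557⌉ = 3−3 = 0
n=11: ⌈1351/557⌉−⌈1258/557⌉ = 3−3 = 0
  …
n=15: ⌈1723/557⌉−⌈1630/557⌉ = 4−3 = 1  ← one
n=16: ⌈1816/557⌉−⌈1723/557⌉ = 4−4 = 0
n=17: ⌈1909/557⌉−⌈1816/557⌉ = 4−4 = 0
  …
n=21: ⌈2281/557⌉−⌈2188/557⌉ = 5−4 = 1  ← one
n=22: ⌈2374/557⌉−⌈2281/557⌉ = 5−5 = 0
n=23: ⌈2467/557⌉−⌈2374/557⌉ = 5−5 = 0
  …
n=27: ⌈2839/557⌉−⌈2746/557⌉ = 6−5 = 1  ← one
n=28: ⌈2932/557⌉−⌈2839/557⌉ = 6−6 = 0
n=29: ⌈3025/557⌉−⌈2932/557⌉ = 6−6 = 0
  …
n=33: ⌈3397/557⌉−⌈3304/557⌉ = 7−6 = 1  ← one
n=34: ⌈3490/557⌉−⌈3397/557⌉ = 7−7 = 0
n=35: ⌈3583/557⌉−⌈3490/557⌉ = 7−7 = 0
  …
n=39: ⌈3955/557⌉−⌈3862/557⌉ = 8−7 = 1  ← one
n=40: ⌈4048/557⌉−⌈3955/557⌉ = 8−8 = 0
n=41: ⌈4141/557⌉−⌈4048/557⌉ = 8−8 = 0
  …
n=45: ⌈4513/557⌉−⌈4420/557⌉ = 9−8 = 1  ← one
n=46: ⌈4606/557⌉−⌈4513/557⌉ = 9−9 = 0
n=47: ⌈4699/557⌉−⌈4606/557⌉ = 9−9 = 0
  …
n=51: ⌈5071/557⌉−⌈4978/557⌉ = 10−9 = 1  ← one
n=52: ⌈5164/557⌉−⌈5071/557⌉ = 10−10 = 0
n=53: ⌈5257/557⌉−⌈5164/557⌉ = 10−10 = 0
  …
n=57: ⌈5629/557⌉−⌈5536/557⌉ = 11−10 = 1  ← one
n=58: ⌈5722/557⌉−⌈5629/557⌉ = 11−11 = 0
n=59: ⌈5815/557⌉−⌈5722/557⌉ = 11−11 = 0
  …
n=63: ⌈6187/557⌉−⌈6094/557⌉ = 12−11 = 1  ← one
n=64: ⌈6280/557⌉−⌈6187/557⌉ = 12−12 = 0
n=65: ⌈6373/557⌉−⌈6280/557⌉ = 12−12 = 0
  …
n=69: ⌈6745/557⌉−⌈6652/557⌉ = 13−12 = 1  ← one
positions of the first 12 ones: 3 9 15 21 27 33 39 45 51 57 63 69

3 9 15 21 27 33 39 45 51 57 63 69


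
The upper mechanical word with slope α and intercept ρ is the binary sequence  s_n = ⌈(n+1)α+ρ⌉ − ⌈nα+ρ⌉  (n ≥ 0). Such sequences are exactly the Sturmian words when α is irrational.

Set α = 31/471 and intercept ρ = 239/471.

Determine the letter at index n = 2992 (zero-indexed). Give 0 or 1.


0

(n+1)α + ρ = (2993·31 + 239) / 471 = 93022/471
nα + ρ     = (2992·31 + 239) / 471 = 92991/471
⌈93022/471⌉ = 198,  ⌈92991/471⌉ = 198
s_{2992} = 198 − 198 = 0


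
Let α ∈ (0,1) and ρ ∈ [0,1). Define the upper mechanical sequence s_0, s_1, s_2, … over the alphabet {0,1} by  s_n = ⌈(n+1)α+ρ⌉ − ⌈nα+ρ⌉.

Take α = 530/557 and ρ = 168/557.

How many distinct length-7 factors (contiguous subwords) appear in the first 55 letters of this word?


8

t_n = ⌈(n·530+168)/557⌉ for n = 0 … 55:
  n=0…9: ⌈168/557⌉=1 ⌈698/557⌉=2 ⌈1228/557⌉=3 ⌈1758/557⌉=4 ⌈2288/557⌉=5 ⌈2818/557⌉=6 ⌈3348/557⌉=7 ⌈3878/557⌉=7 ⌈4408/557⌉=8 ⌈4938/557⌉=9
  n=10…19: ⌈5468/557⌉=10 ⌈5998/557⌉=11 ⌈6528/557⌉=12 ⌈7058/557⌉=13 ⌈7588/557⌉=14 ⌈8118/557⌉=15 ⌈8648/557⌉=16 ⌈9178/557⌉=17 ⌈9708/557⌉=18 ⌈10238/557⌉=19
  n=20…29: ⌈10768/557⌉=20 ⌈11298/557⌉=21 ⌈11828/557⌉=22 ⌈12358/557⌉=23 ⌈12888/557⌉=24 ⌈13418/557⌉=25 ⌈13948/557⌉=26 ⌈14478/557⌉=26 ⌈15008/557⌉=27 ⌈15538/557⌉=28
  n=30…39: ⌈16068/557⌉=29 ⌈16598/557⌉=30 ⌈17128/557⌉=31 ⌈17658/557⌉=32 ⌈18188/557⌉=33 ⌈18718/557⌉=34 ⌈19248/557⌉=35 ⌈19778/557⌉=36 ⌈20308/557⌉=37 ⌈20838/557⌉=38
  n=40…49: ⌈21368/557⌉=39 ⌈21898/557⌉=40 ⌈22428/557⌉=41 ⌈22958/557⌉=42 ⌈23488/557⌉=43 ⌈24018/557⌉=44 ⌈24548/557⌉=45 ⌈25078/557⌉=46 ⌈25608/557⌉=46 ⌈26138/557⌉=47
  n=50…55: ⌈26668/557⌉=48 ⌈27198/557⌉=49 ⌈27728/557⌉=50 ⌈28258/557⌉=51 ⌈28788/557⌉=52 ⌈29318/557⌉=53
s_n = t_(n+1) − t_n for n = 0 … 54 gives
prefix = 1111110111111111111111111101111111111111111111101111111
slide a length-7 window over [0..6] … [48..54] (49 windows); first occurrence of each distinct factor:
  [  0..  6] 1111110
  [  1..  7] 1111101
  [  2..  8] 1111011
  [  3..  9] 1110111
  [  4.. 10] 1101111
  [  5.. 11] 1011111
  [  6.. 12] 0111111
  [  7.. 13] 1111111
  (the other 41 windows repeat one of these)
distinct factors: {0111111, 1011111, 1101111, 1110111, 1111011, 1111101, 1111110, 1111111}
count = 8  (Sturmian bound for length 7 is 8)


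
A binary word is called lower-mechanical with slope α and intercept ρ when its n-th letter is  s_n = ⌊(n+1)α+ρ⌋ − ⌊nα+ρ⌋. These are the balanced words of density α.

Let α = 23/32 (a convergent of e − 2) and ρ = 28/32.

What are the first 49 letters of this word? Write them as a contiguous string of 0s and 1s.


1110110111011011101101110111011011101101110110111

n=0: ⌊(1·23+28)/32⌋ − ⌊(0·23+28)/32⌋ = ⌊51/32⌋ − ⌊28/32⌋ = 1 − 0 = 1
n=1: ⌊(2·23+28)/32⌋ − ⌊(1·23+28)/32⌋ = ⌊74/32⌋ − ⌊51/32⌋ = 2 − 1 = 1
n=2: ⌊(3·23+28)/32⌋ − ⌊(2·23+28)/32⌋ = ⌊97/32⌋ − ⌊74/32⌋ = 3 − 2 = 1
n=3: ⌊(4·23+28)/32⌋ − ⌊(3·23+28)/32⌋ = ⌊120/32⌋ − ⌊97/32⌋ = 3 − 3 = 0
n=4: ⌊(5·23+28)/32⌋ − ⌊(4·23+28)/32⌋ = ⌊143/32⌋ − ⌊120/32⌋ = 4 − 3 = 1
n=5: ⌊(6·23+28)/32⌋ − ⌊(5·23+28)/32⌋ = ⌊166/32⌋ − ⌊143/32⌋ = 5 − 4 = 1
n=6: ⌊(7·23+28)/32⌋ − ⌊(6·23+28)/32⌋ = ⌊189/32⌋ − ⌊166/32⌋ = 5 − 5 = 0
n=7: ⌊(8·23+28)/32⌋ − ⌊(7·23+28)/32⌋ = ⌊212/32⌋ − ⌊189/32⌋ = 6 − 5 = 1
n=8: ⌊(9·23+28)/32⌋ − ⌊(8·23+28)/32⌋ = ⌊235/32⌋ − ⌊212/32⌋ = 7 − 6 = 1
n=9: ⌊(10·23+28)/32⌋ − ⌊(9·23+28)/32⌋ = ⌊258/32⌋ − ⌊235/32⌋ = 8 − 7 = 1
n=10: ⌊(11·23+28)/32⌋ − ⌊(10·23+28)/32⌋ = ⌊281/32⌋ − ⌊258/32⌋ = 8 − 8 = 0
n=11: ⌊(12·23+28)/32⌋ − ⌊(11·23+28)/32⌋ = ⌊304/32⌋ − ⌊281/32⌋ = 9 − 8 = 1
n=12: ⌊(13·23+28)/32⌋ − ⌊(12·23+28)/32⌋ = ⌊327/32⌋ − ⌊304/32⌋ = 10 − 9 = 1
n=13: ⌊(14·23+28)/32⌋ − ⌊(13·23+28)/32⌋ = ⌊350/32⌋ − ⌊327/32⌋ = 10 − 10 = 0
n=14: ⌊(15·23+28)/32⌋ − ⌊(14·23+28)/32⌋ = ⌊373/32⌋ − ⌊350/32⌋ = 11 − 10 = 1
n=15: ⌊(16·23+28)/32⌋ − ⌊(15·23+28)/32⌋ = ⌊396/32⌋ − ⌊373/32⌋ = 12 − 11 = 1
n=16: ⌊(17·23+28)/32⌋ − ⌊(16·23+28)/32⌋ = ⌊419/32⌋ − ⌊396/32⌋ = 13 − 12 = 1
n=17: ⌊(18·23+28)/32⌋ − ⌊(17·23+28)/32⌋ = ⌊442/32⌋ − ⌊419/32⌋ = 13 − 13 = 0
n=18: ⌊(19·23+28)/32⌋ − ⌊(18·23+28)/32⌋ = ⌊465/32⌋ − ⌊442/32⌋ = 14 − 13 = 1
n=19: ⌊(20·23+28)/32⌋ − ⌊(19·23+28)/32⌋ = ⌊488/32⌋ − ⌊465/32⌋ = 15 − 14 = 1
n=20: ⌊(21·23+28)/32⌋ − ⌊(20·23+28)/32⌋ = ⌊511/32⌋ − ⌊488/32⌋ = 15 − 15 = 0
n=21: ⌊(22·23+28)/32⌋ − ⌊(21·23+28)/32⌋ = ⌊534/32⌋ − ⌊511/32⌋ = 16 − 15 = 1
n=22: ⌊(23·23+28)/32⌋ − ⌊(22·23+28)/32⌋ = ⌊557/32⌋ − ⌊534/32⌋ = 17 − 16 = 1
n=23: ⌊(24·23+28)/32⌋ − ⌊(23·23+28)/32⌋ = ⌊580/32⌋ − ⌊557/32⌋ = 18 − 17 = 1
n=24: ⌊(25·23+28)/32⌋ − ⌊(24·23+28)/32⌋ = ⌊603/32⌋ − ⌊580/32⌋ = 18 − 18 = 0
n=25: ⌊(26·23+28)/32⌋ − ⌊(25·23+28)/32⌋ = ⌊626/32⌋ − ⌊603/32⌋ = 19 − 18 = 1
n=26: ⌊(27·23+28)/32⌋ − ⌊(26·23+28)/32⌋ = ⌊649/32⌋ − ⌊626/32⌋ = 20 − 19 = 1
n=27: ⌊(28·23+28)/32⌋ − ⌊(27·23+28)/32⌋ = ⌊672/32⌋ − ⌊649/32⌋ = 21 − 20 = 1
n=28: ⌊(29·23+28)/32⌋ − ⌊(28·23+28)/32⌋ = ⌊695/32⌋ − ⌊672/32⌋ = 21 − 21 = 0
n=29: ⌊(30·23+28)/32⌋ − ⌊(29·23+28)/32⌋ = ⌊718/32⌋ − ⌊695/32⌋ = 22 − 21 = 1
n=30: ⌊(31·23+28)/32⌋ − ⌊(30·23+28)/32⌋ = ⌊741/32⌋ − ⌊718/32⌋ = 23 − 22 = 1
n=31: ⌊(32·23+28)/32⌋ − ⌊(31·23+28)/32⌋ = ⌊764/32⌋ − ⌊741/32⌋ = 23 − 23 = 0
n=32: ⌊(33·23+28)/32⌋ − ⌊(32·23+28)/32⌋ = ⌊787/32⌋ − ⌊764/32⌋ = 24 − 23 = 1
n=33: ⌊(34·23+28)/32⌋ − ⌊(33·23+28)/32⌋ = ⌊810/32⌋ − ⌊787/32⌋ = 25 − 24 = 1
n=34: ⌊(35·23+28)/32⌋ − ⌊(34·23+28)/32⌋ = ⌊833/32⌋ − ⌊810/32⌋ = 26 − 25 = 1
n=35: ⌊(36·23+28)/32⌋ − ⌊(35·23+28)/32⌋ = ⌊856/32⌋ − ⌊833/32⌋ = 26 − 26 = 0
n=36: ⌊(37·23+28)/32⌋ − ⌊(36·23+28)/32⌋ = ⌊879/32⌋ − ⌊856/32⌋ = 27 − 26 = 1
n=37: ⌊(38·23+28)/32⌋ − ⌊(37·23+28)/32⌋ = ⌊902/32⌋ − ⌊879/32⌋ = 28 − 27 = 1
n=38: ⌊(39·23+28)/32⌋ − ⌊(38·23+28)/32⌋ = ⌊925/32⌋ − ⌊902/32⌋ = 28 − 28 = 0
n=39: ⌊(40·23+28)/32⌋ − ⌊(39·23+28)/32⌋ = ⌊948/32⌋ − ⌊925/32⌋ = 29 − 28 = 1
n=40: ⌊(41·23+28)/32⌋ − ⌊(40·23+28)/32⌋ = ⌊971/32⌋ − ⌊948/32⌋ = 30 − 29 = 1
n=41: ⌊(42·23+28)/32⌋ − ⌊(41·23+28)/32⌋ = ⌊994/32⌋ − ⌊971/32⌋ = 31 − 30 = 1
n=42: ⌊(43·23+28)/32⌋ − ⌊(42·23+28)/32⌋ = ⌊1017/32⌋ − ⌊994/32⌋ = 31 − 31 = 0
n=43: ⌊(44·23+28)/32⌋ − ⌊(43·23+28)/32⌋ = ⌊1040/32⌋ − ⌊1017/32⌋ = 32 − 31 = 1
n=44: ⌊(45·23+28)/32⌋ − ⌊(44·23+28)/32⌋ = ⌊1063/32⌋ − ⌊1040/32⌋ = 33 − 32 = 1
n=45: ⌊(46·23+28)/32⌋ − ⌊(45·23+28)/32⌋ = ⌊1086/32⌋ − ⌊1063/32⌋ = 33 − 33 = 0
n=46: ⌊(47·23+28)/32⌋ − ⌊(46·23+28)/32⌋ = ⌊1109/32⌋ − ⌊1086/32⌋ = 34 − 33 = 1
n=47: ⌊(48·23+28)/32⌋ − ⌊(47·23+28)/32⌋ = ⌊1132/32⌋ − ⌊1109/32⌋ = 35 − 34 = 1
n=48: ⌊(49·23+28)/32⌋ − ⌊(48·23+28)/32⌋ = ⌊1155/32⌋ − ⌊1132/32⌋ = 36 − 35 = 1


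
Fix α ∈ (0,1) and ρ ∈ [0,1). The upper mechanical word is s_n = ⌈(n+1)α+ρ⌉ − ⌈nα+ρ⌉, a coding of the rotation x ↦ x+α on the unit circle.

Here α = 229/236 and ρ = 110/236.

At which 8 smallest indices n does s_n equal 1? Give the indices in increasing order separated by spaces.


n=0: ⌈339/236⌉−⌈110/236⌉ = 2−1 = 1  ← one
n=1: ⌈568/236⌉−⌈339/236⌉ = 3−2 = 1  ← one
n=2: ⌈797/236⌉−⌈568/236⌉ = 4−3 = 1  ← one
n=3: ⌈1026/236⌉−⌈797/236⌉ = 5−4 = 1  ← one
n=4: ⌈1255/236⌉−⌈1026/236⌉ = 6−5 = 1  ← one
n=5: ⌈1484/236⌉−⌈1255/236⌉ = 7−6 = 1  ← one
n=6: ⌈1713/236⌉−⌈1484/236⌉ = 8−7 = 1  ← one
n=7: ⌈1942/236⌉−⌈1713/236⌉ = 9−8 = 1  ← one
positions of the first 8 ones: 0 1 2 3 4 5 6 7

0 1 2 3 4 5 6 7


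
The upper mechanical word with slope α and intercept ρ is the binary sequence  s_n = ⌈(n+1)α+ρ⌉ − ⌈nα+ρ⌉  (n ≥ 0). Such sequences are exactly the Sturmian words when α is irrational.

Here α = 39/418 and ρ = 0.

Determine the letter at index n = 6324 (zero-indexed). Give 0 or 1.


0

(n+1)α + ρ = (6325·39) / 418 = 246675/418
nα + ρ     = (6324·39) / 418 = 246636/418
⌈246675/418⌉ = 591,  ⌈246636/418⌉ = 591
s_{6324} = 591 − 591 = 0


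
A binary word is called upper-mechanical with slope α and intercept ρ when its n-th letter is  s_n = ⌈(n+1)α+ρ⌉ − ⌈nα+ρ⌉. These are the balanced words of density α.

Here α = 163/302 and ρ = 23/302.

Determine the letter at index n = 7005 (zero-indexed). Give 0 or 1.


(n+1)α + ρ = (7006·163 + 23) / 302 = 1142001/302
nα + ρ     = (7005·163 + 23) / 302 = 1141838/302
⌈1142001/302⌉ = 3782,  ⌈1141838/302⌉ = 3781
s_{7005} = 3782 − 3781 = 1

1


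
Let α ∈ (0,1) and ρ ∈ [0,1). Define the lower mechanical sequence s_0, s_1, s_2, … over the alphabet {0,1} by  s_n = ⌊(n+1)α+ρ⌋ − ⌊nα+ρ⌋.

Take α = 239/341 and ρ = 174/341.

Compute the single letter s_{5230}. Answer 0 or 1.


(n+1)α + ρ = (5231·239 + 174) / 341 = 1250383/341
nα + ρ     = (5230·239 + 174) / 341 = 1250144/341
⌊1250383/341⌋ = 3666,  ⌊1250144/341⌋ = 3666
s_{5230} = 3666 − 3666 = 0

0


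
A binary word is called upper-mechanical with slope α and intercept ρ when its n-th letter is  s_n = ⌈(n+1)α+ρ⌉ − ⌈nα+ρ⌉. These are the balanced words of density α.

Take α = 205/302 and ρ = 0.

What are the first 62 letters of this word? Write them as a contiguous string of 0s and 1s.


11101101101101101101101101110110110110110110110110110111011011

n=0: ⌈(1·205)/302⌉ − ⌈(0·205)/302⌉ = ⌈205/302⌉ − ⌈0/302⌉ = 1 − 0 = 1
n=1: ⌈(2·205)/302⌉ − ⌈(1·205)/302⌉ = ⌈410/302⌉ − ⌈205/302⌉ = 2 − 1 = 1
n=2: ⌈(3·205)/302⌉ − ⌈(2·205)/302⌉ = ⌈615/302⌉ − ⌈410/302⌉ = 3 − 2 = 1
n=3: ⌈(4·205)/302⌉ − ⌈(3·205)/302⌉ = ⌈820/302⌉ − ⌈615/302⌉ = 3 − 3 = 0
n=4: ⌈(5·205)/302⌉ − ⌈(4·205)/302⌉ = ⌈1025/302⌉ − ⌈820/302⌉ = 4 − 3 = 1
n=5: ⌈(6·205)/302⌉ − ⌈(5·205)/302⌉ = ⌈1230/302⌉ − ⌈1025/302⌉ = 5 − 4 = 1
n=6: ⌈(7·205)/302⌉ − ⌈(6·205)/302⌉ = ⌈1435/302⌉ − ⌈1230/302⌉ = 5 − 5 = 0
n=7: ⌈(8·205)/302⌉ − ⌈(7·205)/302⌉ = ⌈1640/302⌉ − ⌈1435/302⌉ = 6 − 5 = 1
n=8: ⌈(9·205)/302⌉ − ⌈(8·205)/302⌉ = ⌈1845/302⌉ − ⌈1640/302⌉ = 7 − 6 = 1
n=9: ⌈(10·205)/302⌉ − ⌈(9·205)/302⌉ = ⌈2050/302⌉ − ⌈1845/302⌉ = 7 − 7 = 0
n=10: ⌈(11·205)/302⌉ − ⌈(10·205)/302⌉ = ⌈2255/302⌉ − ⌈2050/302⌉ = 8 − 7 = 1
n=11: ⌈(12·205)/302⌉ − ⌈(11·205)/302⌉ = ⌈2460/302⌉ − ⌈2255/302⌉ = 9 − 8 = 1
n=12: ⌈(13·205)/302⌉ − ⌈(12·205)/302⌉ = ⌈2665/302⌉ − ⌈2460/302⌉ = 9 − 9 = 0
n=13: ⌈(14·205)/302⌉ − ⌈(13·205)/302⌉ = ⌈2870/302⌉ − ⌈2665/302⌉ = 10 − 9 = 1
n=14: ⌈(15·205)/302⌉ − ⌈(14·205)/302⌉ = ⌈3075/302⌉ − ⌈2870/302⌉ = 11 − 10 = 1
n=15: ⌈(16·205)/302⌉ − ⌈(15·205)/302⌉ = ⌈3280/302⌉ − ⌈3075/302⌉ = 11 − 11 = 0
n=16: ⌈(17·205)/302⌉ − ⌈(16·205)/302⌉ = ⌈3485/302⌉ − ⌈3280/302⌉ = 12 − 11 = 1
n=17: ⌈(18·205)/302⌉ − ⌈(17·205)/302⌉ = ⌈3690/302⌉ − ⌈3485/302⌉ = 13 − 12 = 1
n=18: ⌈(19·205)/302⌉ − ⌈(18·205)/302⌉ = ⌈3895/302⌉ − ⌈3690/302⌉ = 13 − 13 = 0
n=19: ⌈(20·205)/302⌉ − ⌈(19·205)/302⌉ = ⌈4100/302⌉ − ⌈3895/302⌉ = 14 − 13 = 1
n=20: ⌈(21·205)/302⌉ − ⌈(20·205)/302⌉ = ⌈4305/302⌉ − ⌈4100/302⌉ = 15 − 14 = 1
n=21: ⌈(22·205)/302⌉ − ⌈(21·205)/302⌉ = ⌈4510/302⌉ − ⌈4305/302⌉ = 15 − 15 = 0
n=22: ⌈(23·205)/302⌉ − ⌈(22·205)/302⌉ = ⌈4715/302⌉ − ⌈4510/302⌉ = 16 − 15 = 1
n=23: ⌈(24·205)/302⌉ − ⌈(23·205)/302⌉ = ⌈4920/302⌉ − ⌈4715/302⌉ = 17 − 16 = 1
n=24: ⌈(25·205)/302⌉ − ⌈(24·205)/302⌉ = ⌈5125/302⌉ − ⌈4920/302⌉ = 17 − 17 = 0
n=25: ⌈(26·205)/302⌉ − ⌈(25·205)/302⌉ = ⌈5330/302⌉ − ⌈5125/302⌉ = 18 − 17 = 1
n=26: ⌈(27·205)/302⌉ − ⌈(26·205)/302⌉ = ⌈5535/302⌉ − ⌈5330/302⌉ = 19 − 18 = 1
n=27: ⌈(28·205)/302⌉ − ⌈(27·205)/302⌉ = ⌈5740/302⌉ − ⌈5535/302⌉ = 20 − 19 = 1
n=28: ⌈(29·205)/302⌉ − ⌈(28·205)/302⌉ = ⌈5945/302⌉ − ⌈5740/302⌉ = 20 − 20 = 0
n=29: ⌈(30·205)/302⌉ − ⌈(29·205)/302⌉ = ⌈6150/302⌉ − ⌈5945/302⌉ = 21 − 20 = 1
n=30: ⌈(31·205)/302⌉ − ⌈(30·205)/302⌉ = ⌈6355/302⌉ − ⌈6150/302⌉ = 22 − 21 = 1
n=31: ⌈(32·205)/302⌉ − ⌈(31·205)/302⌉ = ⌈6560/302⌉ − ⌈6355/302⌉ = 22 − 22 = 0
n=32: ⌈(33·205)/302⌉ − ⌈(32·205)/302⌉ = ⌈6765/302⌉ − ⌈6560/302⌉ = 23 − 22 = 1
n=33: ⌈(34·205)/302⌉ − ⌈(33·205)/302⌉ = ⌈6970/302⌉ − ⌈6765/302⌉ = 24 − 23 = 1
n=34: ⌈(35·205)/302⌉ − ⌈(34·205)/302⌉ = ⌈7175/302⌉ − ⌈6970/302⌉ = 24 − 24 = 0
n=35: ⌈(36·205)/302⌉ − ⌈(35·205)/302⌉ = ⌈7380/302⌉ − ⌈7175/302⌉ = 25 − 24 = 1
n=36: ⌈(37·205)/302⌉ − ⌈(36·205)/302⌉ = ⌈7585/302⌉ − ⌈7380/302⌉ = 26 − 25 = 1
n=37: ⌈(38·205)/302⌉ − ⌈(37·205)/302⌉ = ⌈7790/302⌉ − ⌈7585/302⌉ = 26 − 26 = 0
n=38: ⌈(39·205)/302⌉ − ⌈(38·205)/302⌉ = ⌈7995/302⌉ − ⌈7790/302⌉ = 27 − 26 = 1
n=39: ⌈(40·205)/302⌉ − ⌈(39·205)/302⌉ = ⌈8200/302⌉ − ⌈7995/302⌉ = 28 − 27 = 1
n=40: ⌈(41·205)/302⌉ − ⌈(40·205)/302⌉ = ⌈8405/302⌉ − ⌈8200/302⌉ = 28 − 28 = 0
n=41: ⌈(42·205)/302⌉ − ⌈(41·205)/302⌉ = ⌈8610/302⌉ − ⌈8405/302⌉ = 29 − 28 = 1
n=42: ⌈(43·205)/302⌉ − ⌈(42·205)/302⌉ = ⌈8815/302⌉ − ⌈8610/302⌉ = 30 − 29 = 1
n=43: ⌈(44·205)/302⌉ − ⌈(43·205)/302⌉ = ⌈9020/302⌉ − ⌈8815/302⌉ = 30 − 30 = 0
n=44: ⌈(45·205)/302⌉ − ⌈(44·205)/302⌉ = ⌈9225/302⌉ − ⌈9020/302⌉ = 31 − 30 = 1
n=45: ⌈(46·205)/302⌉ − ⌈(45·205)/302⌉ = ⌈9430/302⌉ − ⌈9225/302⌉ = 32 − 31 = 1
n=46: ⌈(47·205)/302⌉ − ⌈(46·205)/302⌉ = ⌈9635/302⌉ − ⌈9430/302⌉ = 32 − 32 = 0
n=47: ⌈(48·205)/302⌉ − ⌈(47·205)/302⌉ = ⌈9840/302⌉ − ⌈9635/302⌉ = 33 − 32 = 1
n=48: ⌈(49·205)/302⌉ − ⌈(48·205)/302⌉ = ⌈10045/302⌉ − ⌈9840/302⌉ = 34 − 33 = 1
n=49: ⌈(50·205)/302⌉ − ⌈(49·205)/302⌉ = ⌈10250/302⌉ − ⌈10045/302⌉ = 34 − 34 = 0
n=50: ⌈(51·205)/302⌉ − ⌈(50·205)/302⌉ = ⌈10455/302⌉ − ⌈10250/302⌉ = 35 − 34 = 1
n=51: ⌈(52·205)/302⌉ − ⌈(51·205)/302⌉ = ⌈10660/302⌉ − ⌈10455/302⌉ = 36 − 35 = 1
n=52: ⌈(53·205)/302⌉ − ⌈(52·205)/302⌉ = ⌈10865/302⌉ − ⌈10660/302⌉ = 36 − 36 = 0
n=53: ⌈(54·205)/302⌉ − ⌈(53·205)/302⌉ = ⌈11070/302⌉ − ⌈10865/302⌉ = 37 − 36 = 1
n=54: ⌈(55·205)/302⌉ − ⌈(54·205)/302⌉ = ⌈11275/302⌉ − ⌈11070/302⌉ = 38 − 37 = 1
n=55: ⌈(56·205)/302⌉ − ⌈(55·205)/302⌉ = ⌈11480/302⌉ − ⌈11275/302⌉ = 39 − 38 = 1
n=56: ⌈(57·205)/302⌉ − ⌈(56·205)/302⌉ = ⌈11685/302⌉ − ⌈11480/302⌉ = 39 − 39 = 0
n=57: ⌈(58·205)/302⌉ − ⌈(57·205)/302⌉ = ⌈11890/302⌉ − ⌈11685/302⌉ = 40 − 39 = 1
n=58: ⌈(59·205)/302⌉ − ⌈(58·205)/302⌉ = ⌈12095/302⌉ − ⌈11890/302⌉ = 41 − 40 = 1
n=59: ⌈(60·205)/302⌉ − ⌈(59·205)/302⌉ = ⌈12300/302⌉ − ⌈12095/302⌉ = 41 − 41 = 0
n=60: ⌈(61·205)/302⌉ − ⌈(60·205)/302⌉ = ⌈12505/302⌉ − ⌈12300/302⌉ = 42 − 41 = 1
n=61: ⌈(62·205)/302⌉ − ⌈(61·205)/302⌉ = ⌈12710/302⌉ − ⌈12505/302⌉ = 43 − 42 = 1


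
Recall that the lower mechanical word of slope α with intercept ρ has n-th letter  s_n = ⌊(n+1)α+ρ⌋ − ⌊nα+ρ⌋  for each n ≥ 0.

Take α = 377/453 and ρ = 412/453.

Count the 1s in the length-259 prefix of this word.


#1s = Σ_{n=0}^{258} s_n = Σ_{n=0}^{258} (⌊(n+1)α+ρ⌋ − ⌊nα+ρ⌋)
the sum telescopes: every ⌊nα+ρ⌋ with 0 < n < 259 appears once with + and once with −, leaving ⌊259α+ρ⌋ − ⌊0·α+ρ⌋
259α + ρ = (259·377 + 412) / 453 = 98055/453
ρ = 412/453
⌊98055/453⌋ = 216,  ⌊412/453⌋ = 0
#1s = 216 − 0 = 216

216


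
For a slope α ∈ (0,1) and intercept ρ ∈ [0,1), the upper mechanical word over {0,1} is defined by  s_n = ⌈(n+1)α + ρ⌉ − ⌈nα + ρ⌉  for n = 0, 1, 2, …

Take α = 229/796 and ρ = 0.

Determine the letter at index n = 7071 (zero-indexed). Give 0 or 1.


0

(n+1)α + ρ = (7072·229) / 796 = 1619488/796
nα + ρ     = (7071·229) / 796 = 1619259/796
⌈1619488/796⌉ = 2035,  ⌈1619259/796⌉ = 2035
s_{7071} = 2035 − 2035 = 0


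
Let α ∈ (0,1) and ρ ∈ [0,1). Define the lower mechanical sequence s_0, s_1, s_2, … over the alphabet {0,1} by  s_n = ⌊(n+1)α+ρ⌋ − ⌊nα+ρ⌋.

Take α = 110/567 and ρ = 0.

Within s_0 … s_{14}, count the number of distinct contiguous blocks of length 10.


6

t_n = ⌊(n·110)/567⌋ for n = 0 … 15:
  n=0…9: ⌊0/567⌋=0 ⌊110/567⌋=0 ⌊220/567⌋=0 ⌊330/567⌋=0 ⌊440/567⌋=0 ⌊550/567⌋=0 ⌊660/567⌋=1 ⌊770/567⌋=1 ⌊880/567⌋=1 ⌊990/567⌋=1
  n=10…15: ⌊1100/567⌋=1 ⌊1210/567⌋=2 ⌊1320/567⌋=2 ⌊1430/567⌋=2 ⌊1540/567⌋=2 ⌊1650/567⌋=2
s_n = t_(n+1) − t_n for n = 0 … 14 gives
prefix = 000001000010000
slide a length-10 window over [0..9] … [5..14] (6 windows); first occurrence of each distinct factor:
  [  0..  9] 0000010000
  [  1.. 10] 0000100001
  [  2.. 11] 0001000010
  [  3.. 12] 0010000100
  [  4.. 13] 0100001000
  [  5.. 14] 1000010000
distinct factors: {0000010000, 0000100001, 0001000010, 0010000100, 0100001000, 1000010000}
count = 6  (Sturmian bound for length 10 is 11)


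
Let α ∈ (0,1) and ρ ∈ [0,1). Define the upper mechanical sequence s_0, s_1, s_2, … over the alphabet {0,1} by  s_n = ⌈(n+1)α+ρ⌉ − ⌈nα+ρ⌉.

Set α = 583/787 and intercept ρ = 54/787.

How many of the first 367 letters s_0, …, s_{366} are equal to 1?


#1s = Σ_{n=0}^{366} s_n = Σ_{n=0}^{366} (⌈(n+1)α+ρ⌉ − ⌈nα+ρ⌉)
the sum telescopes: every ⌈nα+ρ⌉ with 0 < n < 367 appears once with + and once with −, leaving ⌈367α+ρ⌉ − ⌈0·α+ρ⌉
367α + ρ = (367·583 + 54) / 787 = 214015/787
ρ = 54/787
⌈214015/787⌉ = 272,  ⌈54/787⌉ = 1
#1s = 272 − 1 = 271

271


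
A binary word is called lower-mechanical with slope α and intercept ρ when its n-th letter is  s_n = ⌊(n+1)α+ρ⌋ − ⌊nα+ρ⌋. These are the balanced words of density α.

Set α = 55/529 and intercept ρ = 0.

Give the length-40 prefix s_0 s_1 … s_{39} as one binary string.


n=0: ⌊(1·55)/529⌋ − ⌊(0·55)/529⌋ = ⌊55/529⌋ − ⌊0/529⌋ = 0 − 0 = 0
n=1: ⌊(2·55)/529⌋ − ⌊(1·55)/529⌋ = ⌊110/529⌋ − ⌊55/529⌋ = 0 − 0 = 0
n=2: ⌊(3·55)/529⌋ − ⌊(2·55)/529⌋ = ⌊165/529⌋ − ⌊110/529⌋ = 0 − 0 = 0
n=3: ⌊(4·55)/529⌋ − ⌊(3·55)/529⌋ = ⌊220/529⌋ − ⌊165/529⌋ = 0 − 0 = 0
n=4: ⌊(5·55)/529⌋ − ⌊(4·55)/529⌋ = ⌊275/529⌋ − ⌊220/529⌋ = 0 − 0 = 0
n=5: ⌊(6·55)/529⌋ − ⌊(5·55)/529⌋ = ⌊330/529⌋ − ⌊275/529⌋ = 0 − 0 = 0
n=6: ⌊(7·55)/529⌋ − ⌊(6·55)/529⌋ = ⌊385/529⌋ − ⌊330/529⌋ = 0 − 0 = 0
n=7: ⌊(8·55)/529⌋ − ⌊(7·55)/529⌋ = ⌊440/529⌋ − ⌊385/529⌋ = 0 − 0 = 0
n=8: ⌊(9·55)/529⌋ − ⌊(8·55)/529⌋ = ⌊495/529⌋ − ⌊440/529⌋ = 0 − 0 = 0
n=9: ⌊(10·55)/529⌋ − ⌊(9·55)/529⌋ = ⌊550/529⌋ − ⌊495/529⌋ = 1 − 0 = 1
n=10: ⌊(11·55)/529⌋ − ⌊(10·55)/529⌋ = ⌊605/529⌋ − ⌊550/529⌋ = 1 − 1 = 0
n=11: ⌊(12·55)/529⌋ − ⌊(11·55)/529⌋ = ⌊660/529⌋ − ⌊605/529⌋ = 1 − 1 = 0
n=12: ⌊(13·55)/529⌋ − ⌊(12·55)/529⌋ = ⌊715/529⌋ − ⌊660/529⌋ = 1 − 1 = 0
n=13: ⌊(14·55)/529⌋ − ⌊(13·55)/529⌋ = ⌊770/529⌋ − ⌊715/529⌋ = 1 − 1 = 0
n=14: ⌊(15·55)/529⌋ − ⌊(14·55)/529⌋ = ⌊825/529⌋ − ⌊770/529⌋ = 1 − 1 = 0
n=15: ⌊(16·55)/529⌋ − ⌊(15·55)/529⌋ = ⌊880/529⌋ − ⌊825/529⌋ = 1 − 1 = 0
n=16: ⌊(17·55)/529⌋ − ⌊(16·55)/529⌋ = ⌊935/529⌋ − ⌊880/529⌋ = 1 − 1 = 0
n=17: ⌊(18·55)/529⌋ − ⌊(17·55)/529⌋ = ⌊990/529⌋ − ⌊935/529⌋ = 1 − 1 = 0
n=18: ⌊(19·55)/529⌋ − ⌊(18·55)/529⌋ = ⌊1045/529⌋ − ⌊990/529⌋ = 1 − 1 = 0
n=19: ⌊(20·55)/529⌋ − ⌊(19·55)/529⌋ = ⌊1100/529⌋ − ⌊1045/529⌋ = 2 − 1 = 1
n=20: ⌊(21·55)/529⌋ − ⌊(20·55)/529⌋ = ⌊1155/529⌋ − ⌊1100/529⌋ = 2 − 2 = 0
n=21: ⌊(22·55)/529⌋ − ⌊(21·55)/529⌋ = ⌊1210/529⌋ − ⌊1155/529⌋ = 2 − 2 = 0
n=22: ⌊(23·55)/529⌋ − ⌊(22·55)/529⌋ = ⌊1265/529⌋ − ⌊1210/529⌋ = 2 − 2 = 0
n=23: ⌊(24·55)/529⌋ − ⌊(23·55)/529⌋ = ⌊1320/529⌋ − ⌊1265/529⌋ = 2 − 2 = 0
n=24: ⌊(25·55)/529⌋ − ⌊(24·55)/529⌋ = ⌊1375/529⌋ − ⌊1320/529⌋ = 2 − 2 = 0
n=25: ⌊(26·55)/529⌋ − ⌊(25·55)/529⌋ = ⌊1430/529⌋ − ⌊1375/529⌋ = 2 − 2 = 0
n=26: ⌊(27·55)/529⌋ − ⌊(26·55)/529⌋ = ⌊1485/529⌋ − ⌊1430/529⌋ = 2 − 2 = 0
n=27: ⌊(28·55)/529⌋ − ⌊(27·55)/529⌋ = ⌊1540/529⌋ − ⌊1485/529⌋ = 2 − 2 = 0
n=28: ⌊(29·55)/529⌋ − ⌊(28·55)/529⌋ = ⌊1595/529⌋ − ⌊1540/529⌋ = 3 − 2 = 1
n=29: ⌊(30·55)/529⌋ − ⌊(29·55)/529⌋ = ⌊1650/529⌋ − ⌊1595/529⌋ = 3 − 3 = 0
n=30: ⌊(31·55)/529⌋ − ⌊(30·55)/529⌋ = ⌊1705/529⌋ − ⌊1650/529⌋ = 3 − 3 = 0
n=31: ⌊(32·55)/529⌋ − ⌊(31·55)/529⌋ = ⌊1760/529⌋ − ⌊1705/529⌋ = 3 − 3 = 0
n=32: ⌊(33·55)/529⌋ − ⌊(32·55)/529⌋ = ⌊1815/529⌋ − ⌊1760/529⌋ = 3 − 3 = 0
n=33: ⌊(34·55)/529⌋ − ⌊(33·55)/529⌋ = ⌊1870/529⌋ − ⌊1815/529⌋ = 3 − 3 = 0
n=34: ⌊(35·55)/529⌋ − ⌊(34·55)/529⌋ = ⌊1925/529⌋ − ⌊1870/529⌋ = 3 − 3 = 0
n=35: ⌊(36·55)/529⌋ − ⌊(35·55)/529⌋ = ⌊1980/529⌋ − ⌊1925/529⌋ = 3 − 3 = 0
n=36: ⌊(37·55)/529⌋ − ⌊(36·55)/529⌋ = ⌊2035/529⌋ − ⌊1980/529⌋ = 3 − 3 = 0
n=37: ⌊(38·55)/529⌋ − ⌊(37·55)/529⌋ = ⌊2090/529⌋ − ⌊2035/529⌋ = 3 − 3 = 0
n=38: ⌊(39·55)/529⌋ − ⌊(38·55)/529⌋ = ⌊2145/529⌋ − ⌊2090/529⌋ = 4 − 3 = 1
n=39: ⌊(40·55)/529⌋ − ⌊(39·55)/529⌋ = ⌊2200/529⌋ − ⌊2145/529⌋ = 4 − 4 = 0

0000000001000000000100000000100000000010


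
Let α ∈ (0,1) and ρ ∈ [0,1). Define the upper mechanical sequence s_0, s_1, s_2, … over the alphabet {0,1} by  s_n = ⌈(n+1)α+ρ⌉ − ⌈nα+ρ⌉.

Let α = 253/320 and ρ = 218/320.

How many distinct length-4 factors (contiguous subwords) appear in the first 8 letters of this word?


t_n = ⌈(n·253+218)/320⌉ for n = 0 … 8:
  n=0…8: ⌈218/320⌉=1 ⌈471/320⌉=2 ⌈724/320⌉=3 ⌈977/320⌉=4 ⌈1230/320⌉=4 ⌈1483/320⌉=5 ⌈1736/320⌉=6 ⌈1989/320⌉=7 ⌈2242/320⌉=8
s_n = t_(n+1) − t_n for n = 0 … 7 gives
prefix = 11101111
slide a length-4 window over [0..3] … [4..7] (5 windows); first occurrence of each distinct factor:
  [  0..  3] 1110
  [  1..  4] 1101
  [  2..  5] 1011
  [  3..  6] 0111
  [  4..  7] 1111
distinct factors: {0111, 1011, 1101, 1110, 1111}
count = 5  (Sturmian bound for length 4 is 5)

5


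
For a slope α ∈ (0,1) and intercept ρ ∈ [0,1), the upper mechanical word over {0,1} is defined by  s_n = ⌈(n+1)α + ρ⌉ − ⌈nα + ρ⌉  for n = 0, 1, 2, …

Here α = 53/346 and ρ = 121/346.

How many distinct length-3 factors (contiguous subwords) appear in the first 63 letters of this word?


4

t_n = ⌈(n·53+121)/346⌉ for n = 0 … 63:
  n=0…9: ⌈121/346⌉=1 ⌈174/346⌉=1 ⌈227/346⌉=1 ⌈280/346⌉=1 ⌈333/346⌉=1 ⌈386/346⌉=2 ⌈439/346⌉=2 ⌈492/346⌉=2 ⌈545/346⌉=2 ⌈598/346⌉=2
  n=10…19: ⌈651/346⌉=2 ⌈704/346⌉=3 ⌈757/346⌉=3 ⌈810/346⌉=3 ⌈863/346⌉=3 ⌈916/346⌉=3 ⌈969/346⌉=3 ⌈1022/346⌉=3 ⌈1075/346⌉=4 ⌈1128/346⌉=4
  n=20…29: ⌈1181/346⌉=4 ⌈1234/346⌉=4 ⌈1287/346⌉=4 ⌈1340/346⌉=4 ⌈1393/346⌉=5 ⌈1446/346⌉=5 ⌈1499/346⌉=5 ⌈1552/346⌉=5 ⌈1605/346⌉=5 ⌈1658/346⌉=5
  n=30…39: ⌈1711/346⌉=5 ⌈1764/346⌉=6 ⌈1817/346⌉=6 ⌈1870/346⌉=6 ⌈1923/346⌉=6 ⌈1976/346⌉=6 ⌈2029/346⌉=6 ⌈2082/346⌉=7 ⌈2135/346⌉=7 ⌈2188/346⌉=7
  n=40…49: ⌈2241/346⌉=7 ⌈2294/346⌉=7 ⌈2347/346⌉=7 ⌈2400/346⌉=7 ⌈2453/346⌉=8 ⌈2506/346⌉=8 ⌈2559/346⌉=8 ⌈2612/346⌉=8 ⌈2665/346⌉=8 ⌈2718/346⌉=8
  n=50…59: ⌈2771/346⌉=9 ⌈2824/346⌉=9 ⌈2877/346⌉=9 ⌈2930/346⌉=9 ⌈2983/346⌉=9 ⌈3036/346⌉=9 ⌈3089/346⌉=9 ⌈3142/346⌉=10 ⌈3195/346⌉=10 ⌈3248/346⌉=10
  n=60…63: ⌈3301/346⌉=10 ⌈3354/346⌉=10 ⌈3407/346⌉=10 ⌈3460/346⌉=10
s_n = t_(n+1) − t_n for n = 0 … 62 gives
prefix = 000010000010000001000001000000100000100000010000010000001000000
slide a length-3 window over [0..2] … [60..62] (61 windows); first occurrence of each distinct factor:
  [  0..  2] 000
  [  2..  4] 001
  [  3..  5] 010
  [  4..  6] 100
  (the other 57 windows repeat one of these)
distinct factors: {000, 001, 010, 100}
count = 4  (Sturmian bound for length 3 is 4)


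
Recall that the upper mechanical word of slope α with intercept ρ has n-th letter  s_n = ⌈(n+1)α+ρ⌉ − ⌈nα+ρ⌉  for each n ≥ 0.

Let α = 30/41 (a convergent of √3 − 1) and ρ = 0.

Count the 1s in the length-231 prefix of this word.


#1s = Σ_{n=0}^{230} s_n = Σ_{n=0}^{230} (⌈(n+1)α+ρ⌉ − ⌈nα+ρ⌉)
the sum telescopes: every ⌈nα+ρ⌉ with 0 < n < 231 appears once with + and once with −, leaving ⌈231α+ρ⌉ − ⌈0·α+ρ⌉
231α + ρ = (231·30) / 41 = 6930/41
ρ = 0/41
⌈6930/41⌉ = 170,  ⌈0/41⌉ = 0
#1s = 170 − 0 = 170

170


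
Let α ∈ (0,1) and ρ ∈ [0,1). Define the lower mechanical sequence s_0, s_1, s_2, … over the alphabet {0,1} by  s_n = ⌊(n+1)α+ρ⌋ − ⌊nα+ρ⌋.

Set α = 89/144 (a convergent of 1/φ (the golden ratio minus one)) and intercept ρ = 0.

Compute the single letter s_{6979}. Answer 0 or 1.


(n+1)α + ρ = (6980·89) / 144 = 621220/144
nα + ρ     = (6979·89) / 144 = 621131/144
⌊621220/144⌋ = 4314,  ⌊621131/144⌋ = 4313
s_{6979} = 4314 − 4313 = 1

1


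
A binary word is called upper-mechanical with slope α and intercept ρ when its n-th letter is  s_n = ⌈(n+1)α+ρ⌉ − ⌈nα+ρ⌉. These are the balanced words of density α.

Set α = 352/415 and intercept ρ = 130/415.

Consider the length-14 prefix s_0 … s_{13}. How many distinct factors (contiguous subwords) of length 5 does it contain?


t_n = ⌈(n·352+130)/415⌉ for n = 0 … 14:
  n=0…9: ⌈130/415⌉=1 ⌈482/415⌉=2 ⌈834/415⌉=3 ⌈1186/415⌉=3 ⌈1538/415⌉=4 ⌈1890/415⌉=5 ⌈2242/415⌉=6 ⌈2594/415⌉=7 ⌈2946/415⌉=8 ⌈3298/415⌉=8
  n=10…14: ⌈3650/415⌉=9 ⌈4002/415⌉=10 ⌈4354/415⌉=11 ⌈4706/415⌉=12 ⌈5058/415⌉=13
s_n = t_(n+1) − t_n for n = 0 … 13 gives
prefix = 11011111011111
slide a length-5 window over [0..4] … [9..13] (10 windows); first occurrence of each distinct factor:
  [  0..  4] 11011
  [  1..  5] 10111
  [  2..  6] 01111
  [  3..  7] 11111
  [  4..  8] 11110
  [  5..  9] 11101
  (the other 4 windows repeat one of these)
distinct factors: {01111, 10111, 11011, 11101, 11110, 11111}
count = 6  (Sturmian bound for length 5 is 6)

6


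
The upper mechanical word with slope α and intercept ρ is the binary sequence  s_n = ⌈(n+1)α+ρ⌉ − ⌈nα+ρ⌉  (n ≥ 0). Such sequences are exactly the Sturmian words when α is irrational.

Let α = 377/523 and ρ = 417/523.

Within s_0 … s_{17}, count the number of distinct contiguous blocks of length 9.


9

t_n = ⌈(n·377+417)/523⌉ for n = 0 … 18:
  n=0…9: ⌈417/523⌉=1 ⌈794/523⌉=2 ⌈1171/523⌉=3 ⌈1548/523⌉=3 ⌈1925/523⌉=4 ⌈2302/523⌉=5 ⌈2679/523⌉=6 ⌈3056/523⌉=6 ⌈3433/523⌉=7 ⌈3810/523⌉=8
  n=10…18: ⌈4187/523⌉=9 ⌈4564/523⌉=9 ⌈4941/523⌉=10 ⌈5318/523⌉=11 ⌈5695/523⌉=11 ⌈6072/523⌉=12 ⌈6449/523⌉=13 ⌈6826/523⌉=14 ⌈7203/523⌉=14
s_n = t_(n+1) − t_n for n = 0 … 17 gives
prefix = 110111011101101110
slide a length-9 window over [0..8] … [9..17] (10 windows); first occurrence of each distinct factor:
  [  0..  8] 110111011
  [  1..  9] 101110111
  [  2.. 10] 011101110
  [  3.. 11] 111011101
  [  5.. 13] 101110110
  [  6.. 14] 011101101
  [  7.. 15] 111011011
  [  8.. 16] 110110111
  [  9.. 17] 101101110
  (the other 1 window repeats one of these)
distinct factors: {011101101, 011101110, 101101110, 101110110, 101110111, 110110111, 110111011, 111011011, 111011101}
count = 9  (Sturmian bound for length 9 is 10)


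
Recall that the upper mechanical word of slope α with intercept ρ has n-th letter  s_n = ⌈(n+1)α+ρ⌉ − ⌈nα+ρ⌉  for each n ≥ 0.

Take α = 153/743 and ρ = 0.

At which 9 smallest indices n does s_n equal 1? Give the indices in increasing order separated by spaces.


0 4 9 14 19 24 29 33 38

n=0: ⌈153/743⌉−⌈0/743⌉ = 1−0 = 1  ← one
n=1: ⌈306/743⌉−⌈153/743⌉ = 1−1 = 0
n=2: ⌈459/743⌉−⌈306/743⌉ = 1−1 = 0
n=3: ⌈612/743⌉−⌈459/743⌉ = 1−1 = 0
n=4: ⌈765/743⌉−⌈612/743⌉ = 2−1 = 1  ← one
n=5: ⌈918/743⌉−⌈765/743⌉ = 2−2 = 0
n=6: ⌈1071/743⌉−⌈918/743⌉ = 2−2 = 0
n=7: ⌈1224/743⌉−⌈1071/743⌉ = 2−2 = 0
n=8: ⌈1377/743⌉−⌈1224/743⌉ = 2−2 = 0
n=9: ⌈1530/743⌉−⌈1377/743⌉ = 3−2 = 1  ← one
n=10: ⌈1683/743⌉−⌈1530/743⌉ = 3−3 = 0
n=11: ⌈1836/743⌉−⌈1683/743⌉ = 3−3 = 0
n=12: ⌈1989/743⌉−⌈1836/743⌉ = 3−3 = 0
n=13: ⌈2142/743⌉−⌈1989/743⌉ = 3−3 = 0
n=14: ⌈2295/743⌉−⌈2142/743⌉ = 4−3 = 1  ← one
n=15: ⌈2448/743⌉−⌈2295/743⌉ = 4−4 = 0
n=16: ⌈2601/743⌉−⌈2448/743⌉ = 4−4 = 0
n=17: ⌈2754/743⌉−⌈2601/743⌉ = 4−4 = 0
n=18: ⌈2907/743⌉−⌈2754/743⌉ = 4−4 = 0
n=19: ⌈3060/743⌉−⌈2907/743⌉ = 5−4 = 1  ← one
n=20: ⌈3213/743⌉−⌈3060/743⌉ = 5−5 = 0
n=21: ⌈3366/743⌉−⌈3213/743⌉ = 5−5 = 0
n=22: ⌈3519/743⌉−⌈3366/743⌉ = 5−5 = 0
n=23: ⌈3672/743⌉−⌈3519/743⌉ = 5−5 = 0
n=24: ⌈3825/743⌉−⌈3672/743⌉ = 6−5 = 1  ← one
n=25: ⌈3978/743⌉−⌈3825/743⌉ = 6−6 = 0
n=26: ⌈4131/743⌉−⌈3978/743⌉ = 6−6 = 0
n=27: ⌈4284/743⌉−⌈4131/743⌉ = 6−6 = 0
n=28: ⌈4437/743⌉−⌈4284/743⌉ = 6−6 = 0
n=29: ⌈4590/743⌉−⌈4437/743⌉ = 7−6 = 1  ← one
n=30: ⌈4743/743⌉−⌈4590/743⌉ = 7−7 = 0
n=31: ⌈4896/743⌉−⌈4743/743⌉ = 7−7 = 0
n=32: ⌈5049/743⌉−⌈4896/743⌉ = 7−7 = 0
n=33: ⌈5202/743⌉−⌈5049/743⌉ = 8−7 = 1  ← one
n=34: ⌈5355/743⌉−⌈5202/743⌉ = 8−8 = 0
n=35: ⌈5508/743⌉−⌈5355/743⌉ = 8−8 = 0
n=36: ⌈5661/743⌉−⌈5508/743⌉ = 8−8 = 0
n=37: ⌈5814/743⌉−⌈5661/743⌉ = 8−8 = 0
n=38: ⌈5967/743⌉−⌈5814/743⌉ = 9−8 = 1  ← one
positions of the first 9 ones: 0 4 9 14 19 24 29 33 38
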